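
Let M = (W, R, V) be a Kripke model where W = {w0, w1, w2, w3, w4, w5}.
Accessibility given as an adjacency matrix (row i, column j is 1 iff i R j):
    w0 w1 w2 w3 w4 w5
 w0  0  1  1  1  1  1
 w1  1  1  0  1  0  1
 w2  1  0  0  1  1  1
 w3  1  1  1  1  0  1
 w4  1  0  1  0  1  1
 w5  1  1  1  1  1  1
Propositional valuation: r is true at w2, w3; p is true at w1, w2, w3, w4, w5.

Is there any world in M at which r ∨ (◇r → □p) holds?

Yes

Recall that □ψ holds at a world iff ψ holds at every accessible world, and ◇ψ holds iff ψ holds at some accessible world.
Let φ = r ∨ (◇r → □p). Evaluate φ at each world:
  w0 (successors {w1, w2, w3, w4, w5}): φ is true.
  w1 (successors {w0, w1, w3, w5}): φ is false.
  w2 (successors {w0, w3, w4, w5}): φ is true.
  w3 (successors {w0, w1, w2, w3, w5}): φ is true.
  w4 (successors {w0, w2, w4, w5}): φ is false.
  w5 (successors {w0, w1, w2, w3, w4, w5}): φ is false.
Detail at w0 (witness):
  At w0: r is false, ◇r → □p is true, so r ∨ (◇r → □p) is true.
    At w0: ◇r is true, □p is true, so ◇r → □p is true.
      At w0: ◇r requires r at some successor in {w1, w2, w3, w4, w5}.
        r holds at w2, so ◇r is true at w0.
      At w0: □p requires p at every successor {w1, w2, w3, w4, w5}.
        At w1: p is true.
        At w2: p is true.
        At w3: p is true.
        At w4: p is true.
        At w5: p is true.
      So □p is true at w0.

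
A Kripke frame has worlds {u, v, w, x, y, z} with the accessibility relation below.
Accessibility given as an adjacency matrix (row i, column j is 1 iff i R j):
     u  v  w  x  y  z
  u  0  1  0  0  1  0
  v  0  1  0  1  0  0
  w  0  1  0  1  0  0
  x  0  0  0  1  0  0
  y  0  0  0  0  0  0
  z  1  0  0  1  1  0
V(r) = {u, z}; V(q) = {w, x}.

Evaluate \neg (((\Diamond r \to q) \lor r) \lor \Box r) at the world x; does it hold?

At x: ((\Diamond r \to q) \lor r) \lor \Box r is true, so \neg (((\Diamond r \to q) \lor r) \lor \Box r) is false.
  At x: (\Diamond r \to q) \lor r is true, \Box r is false, so ((\Diamond r \to q) \lor r) \lor \Box r is true.
    At x: \Diamond r \to q is true, r is false, so (\Diamond r \to q) \lor r is true.
      At x: \Diamond r is false, q is true, so \Diamond r \to q is true.
    At x: \Box r requires r at every successor {x}.
      r fails at x, so \Box r is false at x.

No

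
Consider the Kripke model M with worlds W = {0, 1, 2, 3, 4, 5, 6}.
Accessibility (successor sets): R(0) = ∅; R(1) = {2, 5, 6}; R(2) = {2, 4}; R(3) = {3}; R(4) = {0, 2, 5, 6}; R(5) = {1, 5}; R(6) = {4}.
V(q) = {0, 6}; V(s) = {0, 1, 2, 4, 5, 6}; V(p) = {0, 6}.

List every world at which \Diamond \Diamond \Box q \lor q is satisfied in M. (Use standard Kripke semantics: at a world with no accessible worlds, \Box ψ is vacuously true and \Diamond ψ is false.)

0, 2, 6

Recall that \Box ψ holds at a world iff ψ holds at every accessible world, and \Diamond ψ holds iff ψ holds at some accessible world.
Let φ = \Diamond \Diamond \Box q \lor q. Evaluate φ at each world:
  0 (successors ∅): φ is true.
  1 (successors {2, 5, 6}): φ is false.
  2 (successors {2, 4}): φ is true.
  3 (successors {3}): φ is false.
  4 (successors {0, 2, 5, 6}): φ is false.
  5 (successors {1, 5}): φ is false.
  6 (successors {4}): φ is true.
For instance, at 3:
  At 3: \Diamond \Diamond \Box q is false, q is false, so \Diamond \Diamond \Box q \lor q is false.
    At 3: \Diamond \Diamond \Box q requires \Diamond \Box q at some successor in {3}.
      At 3: \Diamond \Box q is false.
    So \Diamond \Diamond \Box q is false at 3.
Satisfying worlds: {0, 2, 6}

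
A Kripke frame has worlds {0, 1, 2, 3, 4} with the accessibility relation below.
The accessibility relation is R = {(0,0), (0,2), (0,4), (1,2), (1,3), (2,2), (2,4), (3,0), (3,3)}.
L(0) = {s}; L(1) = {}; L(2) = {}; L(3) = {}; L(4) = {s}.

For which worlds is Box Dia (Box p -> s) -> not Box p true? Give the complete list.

0, 1, 2, 3

Let φ = Box Dia (Box p -> s) -> not Box p. Evaluate φ at each world:
  0 (successors {0, 2, 4}): φ is true.
  1 (successors {2, 3}): φ is true.
  2 (successors {2, 4}): φ is true.
  3 (successors {0, 3}): φ is true.
  4 (successors ∅): φ is false.
For instance, at 1:
  At 1: Box Dia (Box p -> s) is true, not Box p is true, so Box Dia (Box p -> s) -> not Box p is true.
    At 1: Box Dia (Box p -> s) requires Dia (Box p -> s) at every successor {2, 3}.
      At 2: Dia (Box p -> s) is true.
      At 3: Dia (Box p -> s) is true.
    So Box Dia (Box p -> s) is true at 1.
    At 1: Box p is false, so not Box p is true.
      At 1: Box p requires p at every successor {2, 3}.
        p fails at 2, so Box p is false at 1.
Satisfying worlds: {0, 1, 2, 3}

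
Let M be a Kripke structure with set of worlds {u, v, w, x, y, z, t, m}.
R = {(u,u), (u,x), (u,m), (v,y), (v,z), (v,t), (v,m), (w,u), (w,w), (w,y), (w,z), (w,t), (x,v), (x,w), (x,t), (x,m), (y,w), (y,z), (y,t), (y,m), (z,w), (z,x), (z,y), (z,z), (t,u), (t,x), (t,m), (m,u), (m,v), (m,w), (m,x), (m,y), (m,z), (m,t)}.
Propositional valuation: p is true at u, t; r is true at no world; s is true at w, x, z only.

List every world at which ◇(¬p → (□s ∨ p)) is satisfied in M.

u, v, w, x, y, t, m

Let φ = ◇(¬p → (□s ∨ p)). Evaluate φ at each world:
  u (successors {u, x, m}): φ is true.
  v (successors {y, z, t, m}): φ is true.
  w (successors {u, w, y, z, t}): φ is true.
  x (successors {v, w, t, m}): φ is true.
  y (successors {w, z, t, m}): φ is true.
  z (successors {w, x, y, z}): φ is false.
  t (successors {u, x, m}): φ is true.
  m (successors {u, v, w, x, y, z, t}): φ is true.
For instance, at z:
  At z: ◇(¬p → (□s ∨ p)) requires ¬p → (□s ∨ p) at some successor in {w, x, y, z}.
    At w: ¬p → (□s ∨ p) is false.
    At x: ¬p → (□s ∨ p) is false.
    At y: ¬p → (□s ∨ p) is false.
    At z: ¬p → (□s ∨ p) is false.
  So ◇(¬p → (□s ∨ p)) is false at z.
Satisfying worlds: {u, v, w, x, y, t, m}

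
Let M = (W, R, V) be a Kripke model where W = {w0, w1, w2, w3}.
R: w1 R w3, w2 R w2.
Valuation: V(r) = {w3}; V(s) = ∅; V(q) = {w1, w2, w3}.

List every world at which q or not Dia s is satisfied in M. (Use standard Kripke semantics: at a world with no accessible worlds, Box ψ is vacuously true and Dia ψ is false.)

Recall that Dia ψ holds at a world iff ψ holds at some accessible world.
Let φ = q or not Dia s. Evaluate φ at each world:
  w0 (successors ∅): φ is true.
  w1 (successors {w3}): φ is true.
  w2 (successors {w2}): φ is true.
  w3 (successors ∅): φ is true.
For instance, at w1:
  At w1: q is true, not Dia s is true, so q or not Dia s is true.
    At w1: Dia s is false, so not Dia s is true.
      At w1: Dia s requires s at some successor in {w3}.
        At w3: s is false.
      So Dia s is false at w1.
Satisfying worlds: {w0, w1, w2, w3}

w0, w1, w2, w3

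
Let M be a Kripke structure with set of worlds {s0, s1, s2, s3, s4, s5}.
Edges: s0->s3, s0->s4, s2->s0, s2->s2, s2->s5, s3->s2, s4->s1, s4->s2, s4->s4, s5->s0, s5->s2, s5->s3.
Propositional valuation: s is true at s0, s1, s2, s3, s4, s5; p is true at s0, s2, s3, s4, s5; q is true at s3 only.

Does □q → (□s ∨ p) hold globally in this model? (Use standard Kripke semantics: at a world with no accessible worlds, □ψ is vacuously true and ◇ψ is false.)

Yes

Let φ = □q → (□s ∨ p). Evaluate φ at each world:
  s0 (successors {s3, s4}): φ is true.
  s1 (successors ∅): φ is true.
  s2 (successors {s0, s2, s5}): φ is true.
  s3 (successors {s2}): φ is true.
  s4 (successors {s1, s2, s4}): φ is true.
  s5 (successors {s0, s2, s3}): φ is true.
For instance, at s0:
  At s0: □q is false, □s ∨ p is true, so □q → (□s ∨ p) is true.
    At s0: □q requires q at every successor {s3, s4}.
      q fails at s4, so □q is false at s0.
    At s0: □s is true, p is true, so □s ∨ p is true.
      At s0: □s requires s at every successor {s3, s4}.
        At s3: s is true.
        At s4: s is true.
      So □s is true at s0.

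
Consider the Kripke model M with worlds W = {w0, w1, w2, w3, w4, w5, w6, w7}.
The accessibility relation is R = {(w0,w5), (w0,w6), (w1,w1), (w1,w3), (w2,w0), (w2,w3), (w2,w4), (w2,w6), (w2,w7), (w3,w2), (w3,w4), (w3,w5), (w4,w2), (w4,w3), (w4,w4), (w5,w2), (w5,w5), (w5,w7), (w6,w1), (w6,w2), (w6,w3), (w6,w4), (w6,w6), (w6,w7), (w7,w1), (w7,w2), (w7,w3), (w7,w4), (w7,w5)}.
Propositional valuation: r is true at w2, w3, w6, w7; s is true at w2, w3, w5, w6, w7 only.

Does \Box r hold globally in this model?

No

Let φ = \Box r. Evaluate φ at each world:
  w0 (successors {w5, w6}): φ is false.
  w1 (successors {w1, w3}): φ is false.
  w2 (successors {w0, w3, w4, w6, w7}): φ is false.
  w3 (successors {w2, w4, w5}): φ is false.
  w4 (successors {w2, w3, w4}): φ is false.
  w5 (successors {w2, w5, w7}): φ is false.
  w6 (successors {w1, w2, w3, w4, w6, w7}): φ is false.
  w7 (successors {w1, w2, w3, w4, w5}): φ is false.
Detail at w0 (counterexample):
  At w0: \Box r requires r at every successor {w5, w6}.
    r fails at w5, so \Box r is false at w0.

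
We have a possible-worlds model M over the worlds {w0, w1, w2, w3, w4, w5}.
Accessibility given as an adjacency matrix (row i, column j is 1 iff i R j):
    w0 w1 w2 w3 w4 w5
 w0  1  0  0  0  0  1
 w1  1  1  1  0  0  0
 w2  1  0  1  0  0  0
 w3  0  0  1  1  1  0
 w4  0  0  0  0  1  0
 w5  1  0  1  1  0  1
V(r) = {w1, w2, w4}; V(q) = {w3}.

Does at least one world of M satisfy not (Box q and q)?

Let φ = not (Box q and q). Evaluate φ at each world:
  w0 (successors {w0, w5}): φ is true.
  w1 (successors {w0, w1, w2}): φ is true.
  w2 (successors {w0, w2}): φ is true.
  w3 (successors {w2, w3, w4}): φ is true.
  w4 (successors {w4}): φ is true.
  w5 (successors {w0, w2, w3, w5}): φ is true.
Detail at w0 (witness):
  At w0: Box q and q is false, so not (Box q and q) is true.
    At w0: Box q is false, q is false, so Box q and q is false.
      At w0: Box q requires q at every successor {w0, w5}.
        q fails at w0, so Box q is false at w0.

Yes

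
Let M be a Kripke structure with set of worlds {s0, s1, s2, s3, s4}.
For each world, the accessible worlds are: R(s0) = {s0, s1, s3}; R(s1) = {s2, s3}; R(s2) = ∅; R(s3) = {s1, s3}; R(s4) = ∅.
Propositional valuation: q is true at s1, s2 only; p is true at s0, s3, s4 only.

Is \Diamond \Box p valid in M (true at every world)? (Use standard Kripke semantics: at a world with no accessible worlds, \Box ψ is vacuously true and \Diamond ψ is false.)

Recall that \Box ψ holds at a world iff ψ holds at every accessible world, and \Diamond ψ holds iff ψ holds at some accessible world.
Let φ = \Diamond \Box p. Evaluate φ at each world:
  s0 (successors {s0, s1, s3}): φ is false.
  s1 (successors {s2, s3}): φ is true.
  s2 (successors ∅): φ is false.
  s3 (successors {s1, s3}): φ is false.
  s4 (successors ∅): φ is false.
Detail at s0 (counterexample):
  At s0: \Diamond \Box p requires \Box p at some successor in {s0, s1, s3}.
    At s0: \Box p is false.
    At s1: \Box p is false.
    At s3: \Box p is false.
  So \Diamond \Box p is false at s0.

No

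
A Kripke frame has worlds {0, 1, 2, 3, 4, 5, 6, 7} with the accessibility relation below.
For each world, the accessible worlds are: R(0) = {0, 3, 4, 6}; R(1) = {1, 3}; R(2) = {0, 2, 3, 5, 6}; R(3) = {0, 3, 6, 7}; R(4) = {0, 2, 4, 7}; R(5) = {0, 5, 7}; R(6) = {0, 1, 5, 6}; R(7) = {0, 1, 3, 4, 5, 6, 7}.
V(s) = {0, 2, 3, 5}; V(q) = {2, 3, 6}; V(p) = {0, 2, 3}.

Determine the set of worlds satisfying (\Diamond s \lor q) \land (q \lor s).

Let φ = (\Diamond s \lor q) \land (q \lor s). Evaluate φ at each world:
  0 (successors {0, 3, 4, 6}): φ is true.
  1 (successors {1, 3}): φ is false.
  2 (successors {0, 2, 3, 5, 6}): φ is true.
  3 (successors {0, 3, 6, 7}): φ is true.
  4 (successors {0, 2, 4, 7}): φ is false.
  5 (successors {0, 5, 7}): φ is true.
  6 (successors {0, 1, 5, 6}): φ is true.
  7 (successors {0, 1, 3, 4, 5, 6, 7}): φ is false.
For instance, at 0:
  At 0: \Diamond s \lor q is true, q \lor s is true, so (\Diamond s \lor q) \land (q \lor s) is true.
    At 0: \Diamond s is true, q is false, so \Diamond s \lor q is true.
      At 0: \Diamond s requires s at some successor in {0, 3, 4, 6}.
        s holds at 0, so \Diamond s is true at 0.
Satisfying worlds: {0, 2, 3, 5, 6}

0, 2, 3, 5, 6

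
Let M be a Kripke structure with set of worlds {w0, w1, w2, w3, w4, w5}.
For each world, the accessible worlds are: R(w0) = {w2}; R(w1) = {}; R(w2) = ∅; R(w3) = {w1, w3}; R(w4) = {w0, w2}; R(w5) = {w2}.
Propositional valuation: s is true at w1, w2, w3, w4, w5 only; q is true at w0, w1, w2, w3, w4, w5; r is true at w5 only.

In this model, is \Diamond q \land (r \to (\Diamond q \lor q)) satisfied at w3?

Yes

At w3: \Diamond q is true, r \to (\Diamond q \lor q) is true, so \Diamond q \land (r \to (\Diamond q \lor q)) is true.
  At w3: \Diamond q requires q at some successor in {w1, w3}.
    q holds at w1, so \Diamond q is true at w3.
  At w3: r is false, \Diamond q \lor q is true, so r \to (\Diamond q \lor q) is true.
    At w3: \Diamond q is true, q is true, so \Diamond q \lor q is true.
      At w3: \Diamond q requires q at some successor in {w1, w3}.
        q holds at w1, so \Diamond q is true at w3.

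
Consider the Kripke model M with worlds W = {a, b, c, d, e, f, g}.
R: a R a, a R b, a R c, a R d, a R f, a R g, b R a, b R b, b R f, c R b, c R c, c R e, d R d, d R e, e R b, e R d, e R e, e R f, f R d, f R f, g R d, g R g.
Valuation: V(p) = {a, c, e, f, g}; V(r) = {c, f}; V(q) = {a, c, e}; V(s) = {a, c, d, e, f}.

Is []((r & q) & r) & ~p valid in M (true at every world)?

No

Let φ = []((r & q) & r) & ~p. Evaluate φ at each world:
  a (successors {a, b, c, d, f, g}): φ is false.
  b (successors {a, b, f}): φ is false.
  c (successors {b, c, e}): φ is false.
  d (successors {d, e}): φ is false.
  e (successors {b, d, e, f}): φ is false.
  f (successors {d, f}): φ is false.
  g (successors {d, g}): φ is false.
Detail at a (counterexample):
  At a: []((r & q) & r) is false, ~p is false, so []((r & q) & r) & ~p is false.
    At a: []((r & q) & r) requires (r & q) & r at every successor {a, b, c, d, f, g}.
      (r & q) & r fails at a, so []((r & q) & r) is false at a.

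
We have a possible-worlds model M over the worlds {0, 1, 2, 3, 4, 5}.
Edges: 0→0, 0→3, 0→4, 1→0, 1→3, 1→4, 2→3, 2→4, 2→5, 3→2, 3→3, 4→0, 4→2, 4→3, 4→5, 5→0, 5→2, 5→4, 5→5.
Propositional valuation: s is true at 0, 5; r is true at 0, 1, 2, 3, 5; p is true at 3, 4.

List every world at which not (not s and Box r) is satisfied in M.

Recall that Box ψ holds at a world iff ψ holds at every accessible world, and Dia ψ holds iff ψ holds at some accessible world.
Let φ = not (not s and Box r). Evaluate φ at each world:
  0 (successors {0, 3, 4}): φ is true.
  1 (successors {0, 3, 4}): φ is true.
  2 (successors {3, 4, 5}): φ is true.
  3 (successors {2, 3}): φ is false.
  4 (successors {0, 2, 3, 5}): φ is false.
  5 (successors {0, 2, 4, 5}): φ is true.
For instance, at 1:
  At 1: not s and Box r is false, so not (not s and Box r) is true.
    At 1: not s is true, Box r is false, so not s and Box r is false.
      At 1: Box r requires r at every successor {0, 3, 4}.
        r fails at 4, so Box r is false at 1.
Satisfying worlds: {0, 1, 2, 5}

0, 1, 2, 5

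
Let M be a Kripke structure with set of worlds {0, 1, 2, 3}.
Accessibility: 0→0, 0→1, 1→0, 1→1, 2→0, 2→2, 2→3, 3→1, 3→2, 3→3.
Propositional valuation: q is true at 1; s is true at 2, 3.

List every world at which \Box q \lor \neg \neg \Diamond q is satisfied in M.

Let φ = \Box q \lor \neg \neg \Diamond q. Evaluate φ at each world:
  0 (successors {0, 1}): φ is true.
  1 (successors {0, 1}): φ is true.
  2 (successors {0, 2, 3}): φ is false.
  3 (successors {1, 2, 3}): φ is true.
For instance, at 3:
  At 3: \Box q is false, \neg \neg \Diamond q is true, so \Box q \lor \neg \neg \Diamond q is true.
    At 3: \Box q requires q at every successor {1, 2, 3}.
      q fails at 2, so \Box q is false at 3.
    At 3: \neg \Diamond q is false, so \neg \neg \Diamond q is true.
      At 3: \Diamond q is true, so \neg \Diamond q is false.
Satisfying worlds: {0, 1, 3}

0, 1, 3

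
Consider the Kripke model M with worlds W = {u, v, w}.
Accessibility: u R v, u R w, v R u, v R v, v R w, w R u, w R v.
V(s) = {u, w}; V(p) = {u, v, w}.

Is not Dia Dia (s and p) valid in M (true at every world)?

Let φ = not Dia Dia (s and p). Evaluate φ at each world:
  u (successors {v, w}): φ is false.
  v (successors {u, v, w}): φ is false.
  w (successors {u, v}): φ is false.
Detail at u (counterexample):
  At u: Dia Dia (s and p) is true, so not Dia Dia (s and p) is false.
    At u: Dia Dia (s and p) requires Dia (s and p) at some successor in {v, w}.
      Dia (s and p) holds at v, so Dia Dia (s and p) is true at u.

No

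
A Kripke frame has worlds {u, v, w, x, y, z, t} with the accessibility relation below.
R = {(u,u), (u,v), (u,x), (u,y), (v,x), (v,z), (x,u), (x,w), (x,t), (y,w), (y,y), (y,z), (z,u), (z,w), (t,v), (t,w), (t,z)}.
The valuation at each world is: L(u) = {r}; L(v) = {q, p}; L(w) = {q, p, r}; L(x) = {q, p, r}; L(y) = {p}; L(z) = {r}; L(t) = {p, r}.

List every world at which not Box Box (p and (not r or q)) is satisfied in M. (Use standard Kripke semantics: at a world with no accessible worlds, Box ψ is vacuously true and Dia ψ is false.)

u, v, x, y, z, t

Let φ = not Box Box (p and (not r or q)). Evaluate φ at each world:
  u (successors {u, v, x, y}): φ is true.
  v (successors {x, z}): φ is true.
  w (successors ∅): φ is false.
  x (successors {u, w, t}): φ is true.
  y (successors {w, y, z}): φ is true.
  z (successors {u, w}): φ is true.
  t (successors {v, w, z}): φ is true.
For instance, at v:
  At v: Box Box (p and (not r or q)) is false, so not Box Box (p and (not r or q)) is true.
    At v: Box Box (p and (not r or q)) requires Box (p and (not r or q)) at every successor {x, z}.
      Box (p and (not r or q)) fails at x, so Box Box (p and (not r or q)) is false at v.
Satisfying worlds: {u, v, x, y, z, t}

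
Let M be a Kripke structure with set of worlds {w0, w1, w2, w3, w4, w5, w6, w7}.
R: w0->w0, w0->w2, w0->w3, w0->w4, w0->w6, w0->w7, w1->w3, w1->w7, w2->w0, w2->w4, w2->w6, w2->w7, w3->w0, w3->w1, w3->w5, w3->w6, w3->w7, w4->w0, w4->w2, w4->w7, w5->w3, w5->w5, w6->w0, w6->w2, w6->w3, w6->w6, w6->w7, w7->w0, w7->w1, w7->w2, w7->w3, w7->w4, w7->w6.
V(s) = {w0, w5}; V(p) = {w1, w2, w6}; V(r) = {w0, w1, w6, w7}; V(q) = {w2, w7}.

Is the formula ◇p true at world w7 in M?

At w7: ◇p requires p at some successor in {w0, w1, w2, w3, w4, w6}.
  p holds at w1, so ◇p is true at w7.

Yes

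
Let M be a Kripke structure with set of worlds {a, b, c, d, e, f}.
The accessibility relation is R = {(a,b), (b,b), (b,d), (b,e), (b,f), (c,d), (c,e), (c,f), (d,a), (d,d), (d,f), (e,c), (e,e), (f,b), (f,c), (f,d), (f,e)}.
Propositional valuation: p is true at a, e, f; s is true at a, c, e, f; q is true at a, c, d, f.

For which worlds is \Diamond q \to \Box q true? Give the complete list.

a, d

Recall that \Box ψ holds at a world iff ψ holds at every accessible world, and \Diamond ψ holds iff ψ holds at some accessible world.
Let φ = \Diamond q \to \Box q. Evaluate φ at each world:
  a (successors {b}): φ is true.
  b (successors {b, d, e, f}): φ is false.
  c (successors {d, e, f}): φ is false.
  d (successors {a, d, f}): φ is true.
  e (successors {c, e}): φ is false.
  f (successors {b, c, d, e}): φ is false.
For instance, at a:
  At a: \Diamond q is false, \Box q is false, so \Diamond q \to \Box q is true.
    At a: \Diamond q requires q at some successor in {b}.
      At b: q is false.
    So \Diamond q is false at a.
    At a: \Box q requires q at every successor {b}.
      q fails at b, so \Box q is false at a.
Satisfying worlds: {a, d}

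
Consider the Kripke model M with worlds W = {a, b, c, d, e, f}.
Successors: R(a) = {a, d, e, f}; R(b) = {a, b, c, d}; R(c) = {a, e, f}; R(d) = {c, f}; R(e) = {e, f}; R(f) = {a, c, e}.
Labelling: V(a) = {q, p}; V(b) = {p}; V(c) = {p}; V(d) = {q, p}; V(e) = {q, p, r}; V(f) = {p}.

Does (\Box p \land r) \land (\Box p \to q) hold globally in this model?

No

Recall that \Box ψ holds at a world iff ψ holds at every accessible world, and \Diamond ψ holds iff ψ holds at some accessible world.
Let φ = (\Box p \land r) \land (\Box p \to q). Evaluate φ at each world:
  a (successors {a, d, e, f}): φ is false.
  b (successors {a, b, c, d}): φ is false.
  c (successors {a, e, f}): φ is false.
  d (successors {c, f}): φ is false.
  e (successors {e, f}): φ is true.
  f (successors {a, c, e}): φ is false.
Detail at a (counterexample):
  At a: \Box p \land r is false, \Box p \to q is true, so (\Box p \land r) \land (\Box p \to q) is false.
    At a: \Box p is true, r is false, so \Box p \land r is false.
      At a: \Box p requires p at every successor {a, d, e, f}.
        At a: p is true.
        At d: p is true.
        At e: p is true.
        At f: p is true.
      So \Box p is true at a.
    At a: \Box p is true, q is true, so \Box p \to q is true.
      At a: \Box p requires p at every successor {a, d, e, f}.
        At a: p is true.
        At d: p is true.
        At e: p is true.
        At f: p is true.
      So \Box p is true at a.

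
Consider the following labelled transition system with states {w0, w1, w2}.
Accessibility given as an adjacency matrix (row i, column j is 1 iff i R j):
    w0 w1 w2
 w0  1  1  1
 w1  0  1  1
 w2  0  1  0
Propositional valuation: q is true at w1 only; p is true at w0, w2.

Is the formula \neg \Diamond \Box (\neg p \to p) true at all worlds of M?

Yes

Let φ = \neg \Diamond \Box (\neg p \to p). Evaluate φ at each world:
  w0 (successors {w0, w1, w2}): φ is true.
  w1 (successors {w1, w2}): φ is true.
  w2 (successors {w1}): φ is true.
For instance, at w0:
  At w0: \Diamond \Box (\neg p \to p) is false, so \neg \Diamond \Box (\neg p \to p) is true.
    At w0: \Diamond \Box (\neg p \to p) requires \Box (\neg p \to p) at some successor in {w0, w1, w2}.
      At w0: \Box (\neg p \to p) is false.
      At w1: \Box (\neg p \to p) is false.
      At w2: \Box (\neg p \to p) is false.
    So \Diamond \Box (\neg p \to p) is false at w0.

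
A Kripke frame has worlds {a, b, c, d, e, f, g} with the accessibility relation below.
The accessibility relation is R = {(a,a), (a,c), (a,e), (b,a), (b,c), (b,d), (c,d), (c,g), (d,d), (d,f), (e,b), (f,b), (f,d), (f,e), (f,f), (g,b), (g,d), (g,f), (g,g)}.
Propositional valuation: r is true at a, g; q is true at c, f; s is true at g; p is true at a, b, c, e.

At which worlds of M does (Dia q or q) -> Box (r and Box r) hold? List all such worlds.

Let φ = (Dia q or q) -> Box (r and Box r). Evaluate φ at each world:
  a (successors {a, c, e}): φ is false.
  b (successors {a, c, d}): φ is false.
  c (successors {d, g}): φ is false.
  d (successors {d, f}): φ is false.
  e (successors {b}): φ is true.
  f (successors {b, d, e, f}): φ is false.
  g (successors {b, d, f, g}): φ is false.
For instance, at g:
  At g: Dia q or q is true, Box (r and Box r) is false, so (Dia q or q) -> Box (r and Box r) is false.
    At g: Dia q is true, q is false, so Dia q or q is true.
      At g: Dia q requires q at some successor in {b, d, f, g}.
        q holds at f, so Dia q is true at g.
    At g: Box (r and Box r) requires r and Box r at every successor {b, d, f, g}.
      r and Box r fails at b, so Box (r and Box r) is false at g.
Satisfying worlds: {e}

e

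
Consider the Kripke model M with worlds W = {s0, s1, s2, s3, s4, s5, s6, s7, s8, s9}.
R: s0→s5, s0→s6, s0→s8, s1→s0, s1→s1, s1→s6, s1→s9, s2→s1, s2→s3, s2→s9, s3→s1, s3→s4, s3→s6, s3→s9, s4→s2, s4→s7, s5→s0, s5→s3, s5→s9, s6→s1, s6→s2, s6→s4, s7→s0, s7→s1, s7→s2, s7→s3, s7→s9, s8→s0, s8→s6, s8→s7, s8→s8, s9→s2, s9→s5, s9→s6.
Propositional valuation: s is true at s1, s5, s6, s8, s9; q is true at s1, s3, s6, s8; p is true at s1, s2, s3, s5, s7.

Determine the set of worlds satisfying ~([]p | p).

Let φ = ~([]p | p). Evaluate φ at each world:
  s0 (successors {s5, s6, s8}): φ is true.
  s1 (successors {s0, s1, s6, s9}): φ is false.
  s2 (successors {s1, s3, s9}): φ is false.
  s3 (successors {s1, s4, s6, s9}): φ is false.
  s4 (successors {s2, s7}): φ is false.
  s5 (successors {s0, s3, s9}): φ is false.
  s6 (successors {s1, s2, s4}): φ is true.
  s7 (successors {s0, s1, s2, s3, s9}): φ is false.
  s8 (successors {s0, s6, s7, s8}): φ is true.
  s9 (successors {s2, s5, s6}): φ is true.
For instance, at s6:
  At s6: []p | p is false, so ~([]p | p) is true.
    At s6: []p is false, p is false, so []p | p is false.
      At s6: []p requires p at every successor {s1, s2, s4}.
        p fails at s4, so []p is false at s6.
Satisfying worlds: {s0, s6, s8, s9}

s0, s6, s8, s9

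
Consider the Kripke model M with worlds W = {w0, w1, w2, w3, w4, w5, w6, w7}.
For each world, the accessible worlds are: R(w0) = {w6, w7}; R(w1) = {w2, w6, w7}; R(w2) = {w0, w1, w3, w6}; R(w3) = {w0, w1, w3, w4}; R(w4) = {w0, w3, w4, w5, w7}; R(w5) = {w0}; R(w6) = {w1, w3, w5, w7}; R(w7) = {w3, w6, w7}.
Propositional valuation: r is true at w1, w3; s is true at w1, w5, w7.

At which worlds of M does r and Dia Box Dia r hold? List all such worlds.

Let φ = r and Dia Box Dia r. Evaluate φ at each world:
  w0 (successors {w6, w7}): φ is false.
  w1 (successors {w2, w6, w7}): φ is true.
  w2 (successors {w0, w1, w3, w6}): φ is false.
  w3 (successors {w0, w1, w3, w4}): φ is true.
  w4 (successors {w0, w3, w4, w5, w7}): φ is false.
  w5 (successors {w0}): φ is false.
  w6 (successors {w1, w3, w5, w7}): φ is false.
  w7 (successors {w3, w6, w7}): φ is false.
For instance, at w7:
  At w7: r is false, Dia Box Dia r is true, so r and Dia Box Dia r is false.
    At w7: Dia Box Dia r requires Box Dia r at some successor in {w3, w6, w7}.
      Box Dia r holds at w7, so Dia Box Dia r is true at w7.
Satisfying worlds: {w1, w3}

w1, w3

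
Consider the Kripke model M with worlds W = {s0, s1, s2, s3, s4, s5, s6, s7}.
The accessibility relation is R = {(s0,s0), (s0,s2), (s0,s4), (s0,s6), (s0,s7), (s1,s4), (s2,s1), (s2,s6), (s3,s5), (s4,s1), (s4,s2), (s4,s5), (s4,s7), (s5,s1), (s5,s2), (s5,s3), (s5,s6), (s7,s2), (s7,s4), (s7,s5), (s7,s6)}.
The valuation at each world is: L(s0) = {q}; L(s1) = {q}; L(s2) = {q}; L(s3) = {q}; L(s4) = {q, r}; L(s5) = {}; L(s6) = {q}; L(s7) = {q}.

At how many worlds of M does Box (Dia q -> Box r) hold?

2

Let φ = Box (Dia q -> Box r). Evaluate φ at each world:
  s0 (successors {s0, s2, s4, s6, s7}): φ is false.
  s1 (successors {s4}): φ is false.
  s2 (successors {s1, s6}): φ is true.
  s3 (successors {s5}): φ is false.
  s4 (successors {s1, s2, s5, s7}): φ is false.
  s5 (successors {s1, s2, s3, s6}): φ is false.
  s6 (successors ∅): φ is true.
  s7 (successors {s2, s4, s5, s6}): φ is false.
For instance, at s2:
  At s2: Box (Dia q -> Box r) requires Dia q -> Box r at every successor {s1, s6}.
      At s1: Dia q is true, Box r is true, so Dia q -> Box r is true.
      At s6: Dia q is false, Box r is true, so Dia q -> Box r is true.
  So Box (Dia q -> Box r) is true at s2.
Satisfying worlds: {s2, s6}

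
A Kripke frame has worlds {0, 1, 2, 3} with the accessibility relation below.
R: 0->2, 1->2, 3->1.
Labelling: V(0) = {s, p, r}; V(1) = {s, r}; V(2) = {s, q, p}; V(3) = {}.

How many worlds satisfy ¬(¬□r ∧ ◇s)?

2

Let φ = ¬(¬□r ∧ ◇s). Evaluate φ at each world:
  0 (successors {2}): φ is false.
  1 (successors {2}): φ is false.
  2 (successors ∅): φ is true.
  3 (successors {1}): φ is true.
For instance, at 0:
  At 0: ¬□r ∧ ◇s is true, so ¬(¬□r ∧ ◇s) is false.
    At 0: ¬□r is true, ◇s is true, so ¬□r ∧ ◇s is true.
      At 0: □r is false, so ¬□r is true.
      At 0: ◇s requires s at some successor in {2}.
        s holds at 2, so ◇s is true at 0.
Satisfying worlds: {2, 3}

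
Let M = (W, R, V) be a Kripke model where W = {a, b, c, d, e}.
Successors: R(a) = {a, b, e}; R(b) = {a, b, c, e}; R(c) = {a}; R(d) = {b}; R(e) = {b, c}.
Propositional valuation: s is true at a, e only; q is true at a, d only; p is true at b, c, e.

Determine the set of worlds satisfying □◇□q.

Recall that □ψ holds at a world iff ψ holds at every accessible world, and ◇ψ holds iff ψ holds at some accessible world.
Let φ = □◇□q. Evaluate φ at each world:
  a (successors {a, b, e}): φ is false.
  b (successors {a, b, c, e}): φ is false.
  c (successors {a}): φ is false.
  d (successors {b}): φ is true.
  e (successors {b, c}): φ is false.
For instance, at b:
  At b: □◇□q requires ◇□q at every successor {a, b, c, e}.
    ◇□q fails at a, so □◇□q is false at b.
      At a: ◇□q requires □q at some successor in {a, b, e}.
        At a: □q is false.
        At b: □q is false.
        At e: □q is false.
      So ◇□q is false at a.
Satisfying worlds: {d}

d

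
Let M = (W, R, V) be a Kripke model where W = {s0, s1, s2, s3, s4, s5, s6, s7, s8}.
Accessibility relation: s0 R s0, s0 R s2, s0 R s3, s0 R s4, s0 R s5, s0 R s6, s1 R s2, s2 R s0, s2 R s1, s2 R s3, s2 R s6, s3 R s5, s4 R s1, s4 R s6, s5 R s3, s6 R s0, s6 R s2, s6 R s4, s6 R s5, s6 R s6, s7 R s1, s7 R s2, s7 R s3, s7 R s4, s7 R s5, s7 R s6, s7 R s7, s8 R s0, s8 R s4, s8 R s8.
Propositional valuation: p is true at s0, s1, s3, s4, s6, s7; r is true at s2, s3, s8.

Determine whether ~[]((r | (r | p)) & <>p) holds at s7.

Recall that []ψ holds at a world iff ψ holds at every accessible world, and <>ψ holds iff ψ holds at some accessible world.
At s7: []((r | (r | p)) & <>p) is false, so ~[]((r | (r | p)) & <>p) is true.
  At s7: []((r | (r | p)) & <>p) requires (r | (r | p)) & <>p at every successor {s1, s2, s3, s4, s5, s6, s7}.
    (r | (r | p)) & <>p fails at s1, so []((r | (r | p)) & <>p) is false at s7.
      At s1: r | (r | p) is true, <>p is false, so (r | (r | p)) & <>p is false.

Yes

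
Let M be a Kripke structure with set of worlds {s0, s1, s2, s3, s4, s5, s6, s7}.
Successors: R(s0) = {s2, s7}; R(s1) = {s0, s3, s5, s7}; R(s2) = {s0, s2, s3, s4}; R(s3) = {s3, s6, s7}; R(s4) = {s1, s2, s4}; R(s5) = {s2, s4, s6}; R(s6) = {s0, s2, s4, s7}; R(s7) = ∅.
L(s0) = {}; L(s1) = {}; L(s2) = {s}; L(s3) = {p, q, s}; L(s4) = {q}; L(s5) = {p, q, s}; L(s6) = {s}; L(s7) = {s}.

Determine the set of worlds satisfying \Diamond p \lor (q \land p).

s1, s2, s3, s5

Let φ = \Diamond p \lor (q \land p). Evaluate φ at each world:
  s0 (successors {s2, s7}): φ is false.
  s1 (successors {s0, s3, s5, s7}): φ is true.
  s2 (successors {s0, s2, s3, s4}): φ is true.
  s3 (successors {s3, s6, s7}): φ is true.
  s4 (successors {s1, s2, s4}): φ is false.
  s5 (successors {s2, s4, s6}): φ is true.
  s6 (successors {s0, s2, s4, s7}): φ is false.
  s7 (successors ∅): φ is false.
For instance, at s1:
  At s1: \Diamond p is true, q \land p is false, so \Diamond p \lor (q \land p) is true.
    At s1: \Diamond p requires p at some successor in {s0, s3, s5, s7}.
      p holds at s3, so \Diamond p is true at s1.
Satisfying worlds: {s1, s2, s3, s5}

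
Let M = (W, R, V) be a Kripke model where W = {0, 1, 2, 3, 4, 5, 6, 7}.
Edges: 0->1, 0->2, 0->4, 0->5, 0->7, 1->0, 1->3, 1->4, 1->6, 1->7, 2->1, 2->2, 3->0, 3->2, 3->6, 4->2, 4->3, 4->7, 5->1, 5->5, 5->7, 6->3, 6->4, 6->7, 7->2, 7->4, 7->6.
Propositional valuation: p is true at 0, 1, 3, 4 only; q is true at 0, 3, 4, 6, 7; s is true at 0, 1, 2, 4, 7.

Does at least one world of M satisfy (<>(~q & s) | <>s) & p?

Let φ = (<>(~q & s) | <>s) & p. Evaluate φ at each world:
  0 (successors {1, 2, 4, 5, 7}): φ is true.
  1 (successors {0, 3, 4, 6, 7}): φ is true.
  2 (successors {1, 2}): φ is false.
  3 (successors {0, 2, 6}): φ is true.
  4 (successors {2, 3, 7}): φ is true.
  5 (successors {1, 5, 7}): φ is false.
  6 (successors {3, 4, 7}): φ is false.
  7 (successors {2, 4, 6}): φ is false.
Detail at 0 (witness):
  At 0: <>(~q & s) | <>s is true, p is true, so (<>(~q & s) | <>s) & p is true.
    At 0: <>(~q & s) is true, <>s is true, so <>(~q & s) | <>s is true.
      At 0: <>(~q & s) requires ~q & s at some successor in {1, 2, 4, 5, 7}.
        ~q & s holds at 1, so <>(~q & s) is true at 0.
      At 0: <>s requires s at some successor in {1, 2, 4, 5, 7}.
        s holds at 1, so <>s is true at 0.

Yes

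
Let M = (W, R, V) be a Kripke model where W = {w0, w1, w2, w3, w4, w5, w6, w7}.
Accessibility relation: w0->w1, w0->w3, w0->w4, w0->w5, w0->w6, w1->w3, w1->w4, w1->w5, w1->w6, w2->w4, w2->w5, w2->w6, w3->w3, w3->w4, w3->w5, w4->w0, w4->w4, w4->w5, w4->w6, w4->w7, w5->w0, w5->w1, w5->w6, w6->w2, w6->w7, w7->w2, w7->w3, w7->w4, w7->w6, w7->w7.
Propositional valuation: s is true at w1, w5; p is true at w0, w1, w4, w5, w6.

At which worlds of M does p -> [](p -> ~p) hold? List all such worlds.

Let φ = p -> [](p -> ~p). Evaluate φ at each world:
  w0 (successors {w1, w3, w4, w5, w6}): φ is false.
  w1 (successors {w3, w4, w5, w6}): φ is false.
  w2 (successors {w4, w5, w6}): φ is true.
  w3 (successors {w3, w4, w5}): φ is true.
  w4 (successors {w0, w4, w5, w6, w7}): φ is false.
  w5 (successors {w0, w1, w6}): φ is false.
  w6 (successors {w2, w7}): φ is true.
  w7 (successors {w2, w3, w4, w6, w7}): φ is true.
For instance, at w4:
  At w4: p is true, [](p -> ~p) is false, so p -> [](p -> ~p) is false.
    At w4: [](p -> ~p) requires p -> ~p at every successor {w0, w4, w5, w6, w7}.
      p -> ~p fails at w0, so [](p -> ~p) is false at w4.
Satisfying worlds: {w2, w3, w6, w7}

w2, w3, w6, w7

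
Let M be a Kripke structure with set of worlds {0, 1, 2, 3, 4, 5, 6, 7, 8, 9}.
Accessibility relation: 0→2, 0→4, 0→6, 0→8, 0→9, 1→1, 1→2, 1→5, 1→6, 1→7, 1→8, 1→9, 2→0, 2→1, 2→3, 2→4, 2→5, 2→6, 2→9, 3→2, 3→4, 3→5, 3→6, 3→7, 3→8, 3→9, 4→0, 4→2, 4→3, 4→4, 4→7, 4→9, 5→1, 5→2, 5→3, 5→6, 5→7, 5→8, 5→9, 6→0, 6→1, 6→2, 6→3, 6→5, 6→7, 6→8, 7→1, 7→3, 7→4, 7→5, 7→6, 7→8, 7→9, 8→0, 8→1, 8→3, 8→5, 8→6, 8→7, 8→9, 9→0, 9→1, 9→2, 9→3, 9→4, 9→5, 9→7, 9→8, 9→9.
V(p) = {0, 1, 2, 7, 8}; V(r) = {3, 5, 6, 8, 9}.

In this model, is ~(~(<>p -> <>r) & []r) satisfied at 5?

Recall that []ψ holds at a world iff ψ holds at every accessible world, and <>ψ holds iff ψ holds at some accessible world.
At 5: ~(<>p -> <>r) & []r is false, so ~(~(<>p -> <>r) & []r) is true.
  At 5: ~(<>p -> <>r) is false, []r is false, so ~(<>p -> <>r) & []r is false.
    At 5: <>p -> <>r is true, so ~(<>p -> <>r) is false.
      At 5: <>p is true, <>r is true, so <>p -> <>r is true.
    At 5: []r requires r at every successor {1, 2, 3, 6, 7, 8, 9}.
      r fails at 1, so []r is false at 5.

Yes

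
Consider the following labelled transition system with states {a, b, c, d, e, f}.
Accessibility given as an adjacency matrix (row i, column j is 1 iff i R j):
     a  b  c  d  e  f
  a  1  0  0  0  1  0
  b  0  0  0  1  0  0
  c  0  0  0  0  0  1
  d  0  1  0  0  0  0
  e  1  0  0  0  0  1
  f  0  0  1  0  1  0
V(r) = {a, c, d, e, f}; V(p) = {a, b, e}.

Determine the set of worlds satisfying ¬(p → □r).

Let φ = ¬(p → □r). Evaluate φ at each world:
  a (successors {a, e}): φ is false.
  b (successors {d}): φ is false.
  c (successors {f}): φ is false.
  d (successors {b}): φ is false.
  e (successors {a, f}): φ is false.
  f (successors {c, e}): φ is false.
For instance, at f:
  At f: p → □r is true, so ¬(p → □r) is false.
    At f: p is false, □r is true, so p → □r is true.
      At f: □r requires r at every successor {c, e}.
        At c: r is true.
        At e: r is true.
      So □r is true at f.
Satisfying worlds: none.

none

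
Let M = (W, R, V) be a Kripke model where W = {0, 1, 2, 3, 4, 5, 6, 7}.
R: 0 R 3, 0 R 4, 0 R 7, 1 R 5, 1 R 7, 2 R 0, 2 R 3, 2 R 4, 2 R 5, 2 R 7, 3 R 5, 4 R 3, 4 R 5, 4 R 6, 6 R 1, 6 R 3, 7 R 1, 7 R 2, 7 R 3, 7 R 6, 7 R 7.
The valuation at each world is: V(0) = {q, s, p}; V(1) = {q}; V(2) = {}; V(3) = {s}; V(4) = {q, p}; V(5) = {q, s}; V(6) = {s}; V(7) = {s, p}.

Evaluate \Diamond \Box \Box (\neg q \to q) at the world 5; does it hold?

At 5: no accessible worlds, so \Diamond \Box \Box (\neg q \to q) is false.

No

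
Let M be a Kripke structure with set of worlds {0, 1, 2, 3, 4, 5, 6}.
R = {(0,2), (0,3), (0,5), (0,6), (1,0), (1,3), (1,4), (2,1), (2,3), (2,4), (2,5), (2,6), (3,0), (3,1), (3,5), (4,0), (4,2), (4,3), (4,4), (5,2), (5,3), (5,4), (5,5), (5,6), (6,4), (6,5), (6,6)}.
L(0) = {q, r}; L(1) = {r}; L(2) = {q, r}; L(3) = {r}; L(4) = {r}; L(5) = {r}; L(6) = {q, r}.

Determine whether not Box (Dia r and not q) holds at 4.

At 4: Box (Dia r and not q) is false, so not Box (Dia r and not q) is true.
  At 4: Box (Dia r and not q) requires Dia r and not q at every successor {0, 2, 3, 4}.
    Dia r and not q fails at 0, so Box (Dia r and not q) is false at 4.
      At 0: Dia r is true, not q is false, so Dia r and not q is false.

Yes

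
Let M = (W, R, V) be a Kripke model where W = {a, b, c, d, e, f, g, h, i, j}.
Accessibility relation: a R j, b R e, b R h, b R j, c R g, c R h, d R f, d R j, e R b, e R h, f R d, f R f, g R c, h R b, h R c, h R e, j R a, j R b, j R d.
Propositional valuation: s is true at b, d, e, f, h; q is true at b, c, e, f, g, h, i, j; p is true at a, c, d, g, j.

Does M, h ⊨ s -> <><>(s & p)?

At h: s is true, <><>(s & p) is false, so s -> <><>(s & p) is false.
  At h: <><>(s & p) requires <>(s & p) at some successor in {b, c, e}.
    At b: <>(s & p) is false.
    At c: <>(s & p) is false.
    At e: <>(s & p) is false.
  So <><>(s & p) is false at h.

No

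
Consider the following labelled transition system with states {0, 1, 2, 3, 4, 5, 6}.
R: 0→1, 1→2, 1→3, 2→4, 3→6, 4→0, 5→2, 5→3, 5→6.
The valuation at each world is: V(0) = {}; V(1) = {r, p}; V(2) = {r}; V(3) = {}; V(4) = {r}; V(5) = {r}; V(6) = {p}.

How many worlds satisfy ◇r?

4

Let φ = ◇r. Evaluate φ at each world:
  0 (successors {1}): φ is true.
  1 (successors {2, 3}): φ is true.
  2 (successors {4}): φ is true.
  3 (successors {6}): φ is false.
  4 (successors {0}): φ is false.
  5 (successors {2, 3, 6}): φ is true.
  6 (successors ∅): φ is false.
For instance, at 5:
  At 5: ◇r requires r at some successor in {2, 3, 6}.
    r holds at 2, so ◇r is true at 5.
Satisfying worlds: {0, 1, 2, 5}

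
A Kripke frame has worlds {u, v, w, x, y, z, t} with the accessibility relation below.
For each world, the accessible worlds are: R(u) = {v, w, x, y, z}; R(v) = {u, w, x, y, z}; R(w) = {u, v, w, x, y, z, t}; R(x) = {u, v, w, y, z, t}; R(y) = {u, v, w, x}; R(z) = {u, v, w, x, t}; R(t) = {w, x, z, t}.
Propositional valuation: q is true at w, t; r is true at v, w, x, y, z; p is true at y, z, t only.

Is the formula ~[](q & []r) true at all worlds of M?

Recall that []ψ holds at a world iff ψ holds at every accessible world, and <>ψ holds iff ψ holds at some accessible world.
Let φ = ~[](q & []r). Evaluate φ at each world:
  u (successors {v, w, x, y, z}): φ is true.
  v (successors {u, w, x, y, z}): φ is true.
  w (successors {u, v, w, x, y, z, t}): φ is true.
  x (successors {u, v, w, y, z, t}): φ is true.
  y (successors {u, v, w, x}): φ is true.
  z (successors {u, v, w, x, t}): φ is true.
  t (successors {w, x, z, t}): φ is true.
For instance, at z:
  At z: [](q & []r) is false, so ~[](q & []r) is true.
    At z: [](q & []r) requires q & []r at every successor {u, v, w, x, t}.
      q & []r fails at u, so [](q & []r) is false at z.

Yes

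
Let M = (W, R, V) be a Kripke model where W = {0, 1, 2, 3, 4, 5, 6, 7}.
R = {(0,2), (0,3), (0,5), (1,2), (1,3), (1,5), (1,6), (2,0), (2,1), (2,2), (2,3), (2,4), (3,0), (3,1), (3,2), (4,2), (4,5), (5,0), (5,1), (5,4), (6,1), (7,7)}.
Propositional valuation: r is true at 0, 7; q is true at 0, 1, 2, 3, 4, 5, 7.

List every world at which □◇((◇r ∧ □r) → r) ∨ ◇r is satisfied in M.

0, 1, 2, 3, 4, 5, 6, 7

Let φ = □◇((◇r ∧ □r) → r) ∨ ◇r. Evaluate φ at each world:
  0 (successors {2, 3, 5}): φ is true.
  1 (successors {2, 3, 5, 6}): φ is true.
  2 (successors {0, 1, 2, 3, 4}): φ is true.
  3 (successors {0, 1, 2}): φ is true.
  4 (successors {2, 5}): φ is true.
  5 (successors {0, 1, 4}): φ is true.
  6 (successors {1}): φ is true.
  7 (successors {7}): φ is true.
For instance, at 6:
  At 6: □◇((◇r ∧ □r) → r) is true, ◇r is false, so □◇((◇r ∧ □r) → r) ∨ ◇r is true.
    At 6: □◇((◇r ∧ □r) → r) requires ◇((◇r ∧ □r) → r) at every successor {1}.
      At 1: ◇((◇r ∧ □r) → r) is true.
    So □◇((◇r ∧ □r) → r) is true at 6.
    At 6: ◇r requires r at some successor in {1}.
      At 1: r is false.
    So ◇r is false at 6.
Satisfying worlds: {0, 1, 2, 3, 4, 5, 6, 7}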